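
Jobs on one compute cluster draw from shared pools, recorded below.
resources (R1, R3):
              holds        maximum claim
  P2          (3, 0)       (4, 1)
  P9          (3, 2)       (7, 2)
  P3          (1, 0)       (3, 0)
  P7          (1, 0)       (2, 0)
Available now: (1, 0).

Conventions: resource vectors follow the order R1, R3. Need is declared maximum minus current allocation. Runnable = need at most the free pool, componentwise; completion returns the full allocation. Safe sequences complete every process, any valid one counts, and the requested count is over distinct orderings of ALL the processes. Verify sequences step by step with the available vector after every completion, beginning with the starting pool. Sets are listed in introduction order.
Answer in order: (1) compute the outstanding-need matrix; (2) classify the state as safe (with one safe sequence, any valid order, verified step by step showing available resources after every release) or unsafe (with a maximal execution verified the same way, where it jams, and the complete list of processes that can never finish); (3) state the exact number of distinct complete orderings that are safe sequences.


(1) Need matrix, components ordered R1, R3:
  P2: (1, 1)
  P9: (4, 0)
  P3: (2, 0)
  P7: (1, 0)
(2) UNSAFE — no complete ordering exists.
Key observation: after P7, P3 the pool peaks at (3, 0), and each blocked process is short somewhere: P2 on R3; P9 on R1.
Going as far as possible: P7, P3; after that, nothing fits. Walking it through:
  pool = (1, 0)
  P7: need (1, 0) fits (1, 0); releases (1, 0), pool now (2, 0)
  P3: need (2, 0) fits (2, 0); releases (1, 0), pool now (3, 0)
  P2 cannot run: need (1, 1) vs free (3, 0) (insufficient R3)
  P9 cannot run: need (4, 0) vs free (3, 0) (insufficient R1)
Permanently blocked: P2 and P9.
(3) Exactly 0 of the possible complete orderings are safe sequences.


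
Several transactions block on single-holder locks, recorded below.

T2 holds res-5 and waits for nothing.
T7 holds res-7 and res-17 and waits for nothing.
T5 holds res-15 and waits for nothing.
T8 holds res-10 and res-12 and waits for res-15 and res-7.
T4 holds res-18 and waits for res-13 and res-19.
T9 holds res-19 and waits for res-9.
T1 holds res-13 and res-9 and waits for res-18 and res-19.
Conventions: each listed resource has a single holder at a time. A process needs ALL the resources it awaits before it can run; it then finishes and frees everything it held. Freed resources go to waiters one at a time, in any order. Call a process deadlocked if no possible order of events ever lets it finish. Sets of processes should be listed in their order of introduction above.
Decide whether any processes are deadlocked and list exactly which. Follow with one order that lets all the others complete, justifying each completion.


Deadlocked set: T4, T9 and T1.
Key observation: T4 -> T9 -> T1 -> T4 is a circular wait — nothing in it can go first; no other process is dragged down with it.
One completion order for the rest: T5, T7, T2, T8.
Verifying each step:
  T5: no waits; runs immediately, freeing res-15
  T7: no waits; runs immediately, freeing res-7 and res-17
  T2: no waits; runs immediately, freeing res-5
  T8 waits on res-15 and res-7 — all released -> runs and releases res-10 and res-12


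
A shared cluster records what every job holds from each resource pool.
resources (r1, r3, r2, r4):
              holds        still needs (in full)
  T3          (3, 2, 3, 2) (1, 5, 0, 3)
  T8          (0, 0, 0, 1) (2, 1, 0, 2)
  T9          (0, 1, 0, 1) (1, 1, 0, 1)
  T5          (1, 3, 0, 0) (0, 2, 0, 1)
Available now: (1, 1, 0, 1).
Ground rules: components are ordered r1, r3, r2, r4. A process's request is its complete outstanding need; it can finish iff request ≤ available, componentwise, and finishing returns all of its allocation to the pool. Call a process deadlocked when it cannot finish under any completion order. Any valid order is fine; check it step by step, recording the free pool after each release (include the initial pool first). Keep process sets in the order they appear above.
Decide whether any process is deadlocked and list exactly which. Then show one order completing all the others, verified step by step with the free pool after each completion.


Nothing here is deadlocked.
Key observation: T9 leads a chain of completions in which each release enables another process.
One completion order for the rest: T9, T5, T8, T3. Check, step by step:
  pool = (1, 1, 0, 1)
  T9 needs (1, 1, 0, 1) <= (1, 1, 0, 1) -> finishes; pool += (0, 1, 0, 1) = (1, 2, 0, 2)
  T5 needs (0, 2, 0, 1) <= (1, 2, 0, 2) -> finishes; pool += (1, 3, 0, 0) = (2, 5, 0, 2)
  T8 needs (2, 1, 0, 2) <= (2, 5, 0, 2) -> finishes; pool += (0, 0, 0, 1) = (2, 5, 0, 3)
  T3 needs (1, 5, 0, 3) <= (2, 5, 0, 3) -> finishes; pool += (3, 2, 3, 2) = (5, 7, 3, 5)


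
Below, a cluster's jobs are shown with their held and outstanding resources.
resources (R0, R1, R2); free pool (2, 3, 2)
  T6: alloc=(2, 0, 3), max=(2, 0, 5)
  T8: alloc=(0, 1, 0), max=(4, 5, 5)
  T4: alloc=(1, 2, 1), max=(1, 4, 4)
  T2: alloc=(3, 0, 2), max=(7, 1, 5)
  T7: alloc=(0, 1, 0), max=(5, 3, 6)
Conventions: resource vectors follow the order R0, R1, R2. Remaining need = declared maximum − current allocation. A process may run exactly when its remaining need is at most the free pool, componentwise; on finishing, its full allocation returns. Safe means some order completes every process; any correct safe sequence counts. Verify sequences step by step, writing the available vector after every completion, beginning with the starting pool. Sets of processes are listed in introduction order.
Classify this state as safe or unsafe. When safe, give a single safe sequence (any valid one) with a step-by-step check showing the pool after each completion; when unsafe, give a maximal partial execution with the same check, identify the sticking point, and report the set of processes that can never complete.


SAFE — a valid safe sequence is T6, T4, T7, T8, T2.
Key observation: T6 marks the first exact bind of the order: its need (0, 0, 2) fits the free (2, 3, 2) with zero slack on a requested resource.
Verifying each step:
  pool = (2, 3, 2)
  T6 needs (0, 0, 2) <= (2, 3, 2) -> finishes; pool += (2, 0, 3) = (4, 3, 5)
  T4 needs (0, 2, 3) <= (4, 3, 5) -> finishes; pool += (1, 2, 1) = (5, 5, 6)
  T7 needs (5, 2, 6) <= (5, 5, 6) -> finishes; pool += (0, 1, 0) = (5, 6, 6)
  T8 needs (4, 4, 5) <= (5, 6, 6) -> finishes; pool += (0, 1, 0) = (5, 7, 6)
  T2 needs (4, 1, 3) <= (5, 7, 6) -> finishes; pool += (3, 0, 2) = (8, 7, 8)


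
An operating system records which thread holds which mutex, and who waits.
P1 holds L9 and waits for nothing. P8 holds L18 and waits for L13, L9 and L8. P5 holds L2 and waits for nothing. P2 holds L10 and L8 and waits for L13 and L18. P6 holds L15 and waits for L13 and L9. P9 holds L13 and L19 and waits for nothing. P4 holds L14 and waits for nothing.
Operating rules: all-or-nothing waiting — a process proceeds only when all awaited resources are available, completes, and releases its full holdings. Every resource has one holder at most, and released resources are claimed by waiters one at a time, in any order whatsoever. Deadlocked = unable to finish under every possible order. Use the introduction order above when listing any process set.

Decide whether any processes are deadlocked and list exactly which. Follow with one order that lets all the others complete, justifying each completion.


Deadlocked: P8 and P2.
Key observation: the waits loop around P8 -> P2 -> P8 with no way out; no other process is dragged down with it.
A valid finishing order for the others: P1, P9, P6, P4, P5.
Step-by-step check:
  P1 waits on nothing -> runs at once and releases L9
  P9 waits on nothing -> runs at once and releases L13 and L19
  P6: everything it awaited (L13 and L9) is free; runs, freeing L15
  P4 waits on nothing -> runs at once and releases L14
  P5 waits on nothing -> runs at once and releases L2


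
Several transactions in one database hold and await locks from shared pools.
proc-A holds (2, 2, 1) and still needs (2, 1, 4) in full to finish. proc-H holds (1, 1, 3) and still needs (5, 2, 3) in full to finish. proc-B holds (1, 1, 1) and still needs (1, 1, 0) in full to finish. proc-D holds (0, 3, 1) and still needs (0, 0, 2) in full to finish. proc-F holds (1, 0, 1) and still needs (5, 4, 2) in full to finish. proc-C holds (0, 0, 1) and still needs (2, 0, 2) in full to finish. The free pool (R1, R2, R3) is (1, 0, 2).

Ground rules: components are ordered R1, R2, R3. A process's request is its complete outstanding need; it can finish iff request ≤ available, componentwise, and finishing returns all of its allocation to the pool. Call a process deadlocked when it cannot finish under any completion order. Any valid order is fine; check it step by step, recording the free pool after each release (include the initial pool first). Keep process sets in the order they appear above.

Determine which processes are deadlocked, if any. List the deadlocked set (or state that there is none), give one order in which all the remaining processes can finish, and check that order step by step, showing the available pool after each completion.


The deadlocked set is proc-H and proc-F.
Key observation: no order helps: past proc-D, proc-B, proc-A, proc-C, the free pool tops out at (4, 6, 6), below what each blocked process needs in R1.
The rest can finish in the order proc-D, proc-B, proc-A, proc-C. Check, step by step:
  pool = (1, 0, 2)
  proc-D: need (0, 0, 2) fits (1, 0, 2); releases (0, 3, 1), pool now (1, 3, 3)
  proc-B: need (1, 1, 0) fits (1, 3, 3); releases (1, 1, 1), pool now (2, 4, 4)
  proc-A: need (2, 1, 4) fits (2, 4, 4); releases (2, 2, 1), pool now (4, 6, 5)
  proc-C: need (2, 0, 2) fits (4, 6, 5); releases (0, 0, 1), pool now (4, 6, 6)
The blocked processes can never fit:
  proc-H still needs (5, 2, 3) but only (4, 6, 6) is free — short on R1
  proc-F still needs (5, 4, 2) but only (4, 6, 6) is free — short on R1


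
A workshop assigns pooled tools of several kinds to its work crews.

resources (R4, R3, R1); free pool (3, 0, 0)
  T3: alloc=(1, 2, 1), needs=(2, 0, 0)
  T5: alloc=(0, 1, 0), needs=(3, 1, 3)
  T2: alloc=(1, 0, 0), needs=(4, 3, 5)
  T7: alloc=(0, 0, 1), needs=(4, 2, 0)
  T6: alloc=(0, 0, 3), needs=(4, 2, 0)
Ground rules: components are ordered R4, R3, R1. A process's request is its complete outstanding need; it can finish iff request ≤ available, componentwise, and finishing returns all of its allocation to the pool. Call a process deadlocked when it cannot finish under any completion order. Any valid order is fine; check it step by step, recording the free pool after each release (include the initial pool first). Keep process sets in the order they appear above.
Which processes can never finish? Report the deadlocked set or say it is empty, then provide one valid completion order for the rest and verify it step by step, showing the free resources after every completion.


No process is deadlocked.
Key observation: starting with T3, each completion frees enough for the next — no one is permanently blocked.
The rest can finish in the order T3, T7, T6, T5, T2. Verifying each step:
  pool = (3, 0, 0)
  T3 needs (2, 0, 0) <= (3, 0, 0) -> finishes; pool += (1, 2, 1) = (4, 2, 1)
  T7 needs (4, 2, 0) <= (4, 2, 1) -> finishes; pool += (0, 0, 1) = (4, 2, 2)
  T6 needs (4, 2, 0) <= (4, 2, 2) -> finishes; pool += (0, 0, 3) = (4, 2, 5)
  T5 needs (3, 1, 3) <= (4, 2, 5) -> finishes; pool += (0, 1, 0) = (4, 3, 5)
  T2 needs (4, 3, 5) <= (4, 3, 5) -> finishes; pool += (1, 0, 0) = (5, 3, 5)


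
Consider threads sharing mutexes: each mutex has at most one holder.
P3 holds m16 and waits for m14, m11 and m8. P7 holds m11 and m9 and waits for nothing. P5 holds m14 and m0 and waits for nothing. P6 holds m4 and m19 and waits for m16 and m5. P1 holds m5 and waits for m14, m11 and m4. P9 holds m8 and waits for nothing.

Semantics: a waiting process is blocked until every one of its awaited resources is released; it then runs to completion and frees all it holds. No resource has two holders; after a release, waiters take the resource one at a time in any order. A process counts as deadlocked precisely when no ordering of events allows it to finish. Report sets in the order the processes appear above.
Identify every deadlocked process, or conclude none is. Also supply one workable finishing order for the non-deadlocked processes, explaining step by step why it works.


Deadlocked set: P6 and P1.
Key observation: the waits loop around P6 -> P1 -> P6 with no way out; no other process is dragged down with it.
One completion order for the rest: P7, P9, P5, P3.
Step-by-step check:
  P7 waits on nothing -> runs at once and releases m11 and m9
  P9 waits on nothing -> runs at once and releases m8
  P5 waits on nothing -> runs at once and releases m14 and m0
  P3 waits on m14, m11 and m8 — all released -> runs and releases m16


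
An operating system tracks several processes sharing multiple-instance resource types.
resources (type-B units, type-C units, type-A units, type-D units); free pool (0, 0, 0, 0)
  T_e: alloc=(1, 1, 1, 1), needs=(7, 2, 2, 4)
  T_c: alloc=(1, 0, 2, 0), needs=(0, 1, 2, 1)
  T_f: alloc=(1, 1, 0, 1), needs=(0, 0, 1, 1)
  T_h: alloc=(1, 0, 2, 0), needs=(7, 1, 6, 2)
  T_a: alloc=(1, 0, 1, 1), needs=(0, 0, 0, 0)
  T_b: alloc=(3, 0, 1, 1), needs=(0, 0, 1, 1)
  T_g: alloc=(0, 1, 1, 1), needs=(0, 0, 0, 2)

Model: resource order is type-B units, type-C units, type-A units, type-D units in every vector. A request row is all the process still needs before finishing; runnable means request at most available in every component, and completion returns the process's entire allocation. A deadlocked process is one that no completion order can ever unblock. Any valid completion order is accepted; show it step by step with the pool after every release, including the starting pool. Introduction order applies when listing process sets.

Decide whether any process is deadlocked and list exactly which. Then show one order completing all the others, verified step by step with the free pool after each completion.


Deadlocked set: T_e and T_h.
Key observation: the pool after T_a, T_f, T_b, T_c, T_g is (6, 2, 5, 4); every surviving request exceeds it in type-B units, so progress ends there.
A valid finishing order for the others: T_a, T_f, T_b, T_c, T_g. Check, step by step:
  pool = (0, 0, 0, 0)
  T_a: need (0, 0, 0, 0) fits (0, 0, 0, 0); releases (1, 0, 1, 1), pool now (1, 0, 1, 1)
  T_f: need (0, 0, 1, 1) fits (1, 0, 1, 1); releases (1, 1, 0, 1), pool now (2, 1, 1, 2)
  T_b: need (0, 0, 1, 1) fits (2, 1, 1, 2); releases (3, 0, 1, 1), pool now (5, 1, 2, 3)
  T_c: need (0, 1, 2, 1) fits (5, 1, 2, 3); releases (1, 0, 2, 0), pool now (6, 1, 4, 3)
  T_g: need (0, 0, 0, 2) fits (6, 1, 4, 3); releases (0, 1, 1, 1), pool now (6, 2, 5, 4)
The stuck group stays short no matter what:
  T_e cannot run: need (7, 2, 2, 4) vs free (6, 2, 5, 4) (insufficient type-B units)
  T_h cannot run: need (7, 1, 6, 2) vs free (6, 2, 5, 4) (insufficient type-B units and type-A units)


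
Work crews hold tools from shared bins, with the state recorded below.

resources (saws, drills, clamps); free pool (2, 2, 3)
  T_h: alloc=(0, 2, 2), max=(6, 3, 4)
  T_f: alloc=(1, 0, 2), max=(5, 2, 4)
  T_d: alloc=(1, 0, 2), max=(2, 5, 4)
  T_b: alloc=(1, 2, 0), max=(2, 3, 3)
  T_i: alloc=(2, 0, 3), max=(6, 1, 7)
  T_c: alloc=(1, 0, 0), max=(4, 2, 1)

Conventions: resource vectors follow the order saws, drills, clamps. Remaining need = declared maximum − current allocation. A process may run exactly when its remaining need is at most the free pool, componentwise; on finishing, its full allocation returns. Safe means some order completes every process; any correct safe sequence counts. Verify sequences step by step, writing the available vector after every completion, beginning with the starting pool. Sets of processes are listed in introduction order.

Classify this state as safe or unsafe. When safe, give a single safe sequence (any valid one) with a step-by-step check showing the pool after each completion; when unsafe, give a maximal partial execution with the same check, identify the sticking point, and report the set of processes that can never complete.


SAFE — a valid safe sequence is T_b, T_c, T_f, T_i, T_h, T_d.
Key observation: reading the order forward, T_b is the first process whose need (1, 1, 3) meets the free pool (2, 2, 3) exactly on a resource it requests.
Walking it through:
  pool = (2, 2, 3)
  T_b needs (1, 1, 3) <= (2, 2, 3) -> finishes; pool += (1, 2, 0) = (3, 4, 3)
  T_c needs (3, 2, 1) <= (3, 4, 3) -> finishes; pool += (1, 0, 0) = (4, 4, 3)
  T_f needs (4, 2, 2) <= (4, 4, 3) -> finishes; pool += (1, 0, 2) = (5, 4, 5)
  T_i needs (4, 1, 4) <= (5, 4, 5) -> finishes; pool += (2, 0, 3) = (7, 4, 8)
  T_h needs (6, 1, 2) <= (7, 4, 8) -> finishes; pool += (0, 2, 2) = (7, 6, 10)
  T_d needs (1, 5, 2) <= (7, 6, 10) -> finishes; pool += (1, 0, 2) = (8, 6, 12)


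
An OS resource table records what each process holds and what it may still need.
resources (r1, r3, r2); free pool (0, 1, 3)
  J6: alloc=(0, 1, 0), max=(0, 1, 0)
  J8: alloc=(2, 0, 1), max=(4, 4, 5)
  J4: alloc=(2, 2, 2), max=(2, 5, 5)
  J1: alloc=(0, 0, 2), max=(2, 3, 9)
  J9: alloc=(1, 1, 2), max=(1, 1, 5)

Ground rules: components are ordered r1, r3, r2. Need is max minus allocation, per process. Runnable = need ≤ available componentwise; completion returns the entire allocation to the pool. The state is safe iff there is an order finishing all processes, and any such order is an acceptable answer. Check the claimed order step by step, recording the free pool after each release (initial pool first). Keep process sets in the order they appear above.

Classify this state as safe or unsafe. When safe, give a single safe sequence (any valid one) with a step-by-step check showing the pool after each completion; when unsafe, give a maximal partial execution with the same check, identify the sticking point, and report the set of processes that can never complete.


SAFE — a valid safe sequence is J9, J6, J4, J1, J8.
Key observation: the order's first zero-slack moment is J9 ((0, 0, 3) needed, (0, 1, 3) free — a requested resource with nothing to spare).
Check, step by step:
  pool = (0, 1, 3)
  J9: need (0, 0, 3) fits (0, 1, 3); releases (1, 1, 2), pool now (1, 2, 5)
  J6: need (0, 0, 0) fits (1, 2, 5); releases (0, 1, 0), pool now (1, 3, 5)
  J4: need (0, 3, 3) fits (1, 3, 5); releases (2, 2, 2), pool now (3, 5, 7)
  J1: need (2, 3, 7) fits (3, 5, 7); releases (0, 0, 2), pool now (3, 5, 9)
  J8: need (2, 4, 4) fits (3, 5, 9); releases (2, 0, 1), pool now (5, 5, 10)


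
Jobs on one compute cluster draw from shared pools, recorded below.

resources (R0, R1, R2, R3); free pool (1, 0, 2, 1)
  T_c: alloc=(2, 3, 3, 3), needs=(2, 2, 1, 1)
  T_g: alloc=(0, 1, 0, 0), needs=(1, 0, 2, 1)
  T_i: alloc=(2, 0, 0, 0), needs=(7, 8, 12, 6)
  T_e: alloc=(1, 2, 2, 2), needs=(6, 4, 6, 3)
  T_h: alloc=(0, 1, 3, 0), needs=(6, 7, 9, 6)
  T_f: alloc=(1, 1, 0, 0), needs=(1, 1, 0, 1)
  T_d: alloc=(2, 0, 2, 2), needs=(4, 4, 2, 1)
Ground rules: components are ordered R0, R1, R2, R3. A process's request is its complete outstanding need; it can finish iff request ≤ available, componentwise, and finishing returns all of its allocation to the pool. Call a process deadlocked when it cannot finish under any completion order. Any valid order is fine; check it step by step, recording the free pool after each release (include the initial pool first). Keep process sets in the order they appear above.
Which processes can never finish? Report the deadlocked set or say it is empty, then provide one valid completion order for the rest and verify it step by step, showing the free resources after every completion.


The deadlocked set is empty.
Key observation: starting with T_g, each completion frees enough for the next — no one is permanently blocked.
The rest can finish in the order T_g, T_f, T_c, T_d, T_e, T_h, T_i. Walking it through:
  pool = (1, 0, 2, 1)
  run T_g (needs (1, 0, 2, 1), free (1, 0, 2, 1)); after release of (0, 1, 0, 0) the pool is (1, 1, 2, 1)
  run T_f (needs (1, 1, 0, 1), free (1, 1, 2, 1)); after release of (1, 1, 0, 0) the pool is (2, 2, 2, 1)
  run T_c (needs (2, 2, 1, 1), free (2, 2, 2, 1)); after release of (2, 3, 3, 3) the pool is (4, 5, 5, 4)
  run T_d (needs (4, 4, 2, 1), free (4, 5, 5, 4)); after release of (2, 0, 2, 2) the pool is (6, 5, 7, 6)
  run T_e (needs (6, 4, 6, 3), free (6, 5, 7, 6)); after release of (1, 2, 2, 2) the pool is (7, 7, 9, 8)
  run T_h (needs (6, 7, 9, 6), free (7, 7, 9, 8)); after release of (0, 1, 3, 0) the pool is (7, 8, 12, 8)
  run T_i (needs (7, 8, 12, 6), free (7, 8, 12, 8)); after release of (2, 0, 0, 0) the pool is (9, 8, 12, 8)


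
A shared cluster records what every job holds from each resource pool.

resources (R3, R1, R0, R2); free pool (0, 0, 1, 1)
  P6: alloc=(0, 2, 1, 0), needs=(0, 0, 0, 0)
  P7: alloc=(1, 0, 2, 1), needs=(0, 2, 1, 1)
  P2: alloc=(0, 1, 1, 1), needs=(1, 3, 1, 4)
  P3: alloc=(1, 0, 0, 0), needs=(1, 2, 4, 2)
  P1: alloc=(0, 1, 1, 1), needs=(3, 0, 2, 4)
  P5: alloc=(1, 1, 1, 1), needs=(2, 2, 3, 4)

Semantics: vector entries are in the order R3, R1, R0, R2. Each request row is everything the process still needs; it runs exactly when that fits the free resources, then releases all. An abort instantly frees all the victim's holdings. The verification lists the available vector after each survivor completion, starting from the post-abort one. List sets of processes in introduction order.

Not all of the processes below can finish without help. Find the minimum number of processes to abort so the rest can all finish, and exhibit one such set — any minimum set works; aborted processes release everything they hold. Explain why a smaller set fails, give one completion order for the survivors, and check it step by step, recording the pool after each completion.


Abort P2 and P5.
Key observation: P1 had no path to completion before; after the abort of P2 and P5 ((1, 2, 2, 2) returned), step 3 is where it fits.
Why nothing smaller works — every single abort fails: P6 alone leaves P2 blocked (short on R1 and R2); P7 alone leaves P2 blocked (short on R1 and R2); P2 alone leaves P1 blocked (short on R3 and R2); P3 alone leaves P2 blocked (short on R1 and R2); P1 alone leaves P2 blocked (short on R2); P5 alone leaves P2 blocked (short on R2).
One survivor order: P7, P3, P1, P6. Check, step by step (post-abort pool first):
  pool = (1, 2, 3, 3)
  run P7 (needs (0, 2, 1, 1), free (1, 2, 3, 3)); after release of (1, 0, 2, 1) the pool is (2, 2, 5, 4)
  run P3 (needs (1, 2, 4, 2), free (2, 2, 5, 4)); after release of (1, 0, 0, 0) the pool is (3, 2, 5, 4)
  run P1 (needs (3, 0, 2, 4), free (3, 2, 5, 4)); after release of (0, 1, 1, 1) the pool is (3, 3, 6, 5)
  run P6 (needs (0, 0, 0, 0), free (3, 3, 6, 5)); after release of (0, 2, 1, 0) the pool is (3, 5, 7, 5)


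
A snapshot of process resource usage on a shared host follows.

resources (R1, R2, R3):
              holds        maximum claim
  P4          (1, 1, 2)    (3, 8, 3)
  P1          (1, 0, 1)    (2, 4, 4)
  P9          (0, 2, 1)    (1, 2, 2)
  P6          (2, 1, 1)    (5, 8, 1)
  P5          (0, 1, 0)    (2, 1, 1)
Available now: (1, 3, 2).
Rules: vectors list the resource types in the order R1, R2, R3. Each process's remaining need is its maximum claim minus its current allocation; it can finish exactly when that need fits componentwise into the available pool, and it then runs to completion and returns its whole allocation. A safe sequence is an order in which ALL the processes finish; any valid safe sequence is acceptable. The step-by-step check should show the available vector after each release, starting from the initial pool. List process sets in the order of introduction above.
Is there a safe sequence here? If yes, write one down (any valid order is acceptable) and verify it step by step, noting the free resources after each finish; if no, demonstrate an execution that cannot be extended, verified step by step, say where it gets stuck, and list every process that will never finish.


UNSAFE — no complete ordering exists.
Key observation: after P9, P1, P5 complete, (2, 6, 4) is the best the pool ever gets, yet each leftover process wants more R2.
A maximal execution: P9, P1, P5 — then nothing else fits. Walking it through:
  pool = (1, 3, 2)
  P9: need (1, 0, 1) fits (1, 3, 2); releases (0, 2, 1), pool now (1, 5, 3)
  P1: need (1, 4, 3) fits (1, 5, 3); releases (1, 0, 1), pool now (2, 5, 4)
  P5: need (2, 0, 1) fits (2, 5, 4); releases (0, 1, 0), pool now (2, 6, 4)
  P4 still needs (2, 7, 1) but only (2, 6, 4) is free — short on R2
  P6 still needs (3, 7, 0) but only (2, 6, 4) is free — short on R1 and R2
Processes that can never finish: P4 and P6.


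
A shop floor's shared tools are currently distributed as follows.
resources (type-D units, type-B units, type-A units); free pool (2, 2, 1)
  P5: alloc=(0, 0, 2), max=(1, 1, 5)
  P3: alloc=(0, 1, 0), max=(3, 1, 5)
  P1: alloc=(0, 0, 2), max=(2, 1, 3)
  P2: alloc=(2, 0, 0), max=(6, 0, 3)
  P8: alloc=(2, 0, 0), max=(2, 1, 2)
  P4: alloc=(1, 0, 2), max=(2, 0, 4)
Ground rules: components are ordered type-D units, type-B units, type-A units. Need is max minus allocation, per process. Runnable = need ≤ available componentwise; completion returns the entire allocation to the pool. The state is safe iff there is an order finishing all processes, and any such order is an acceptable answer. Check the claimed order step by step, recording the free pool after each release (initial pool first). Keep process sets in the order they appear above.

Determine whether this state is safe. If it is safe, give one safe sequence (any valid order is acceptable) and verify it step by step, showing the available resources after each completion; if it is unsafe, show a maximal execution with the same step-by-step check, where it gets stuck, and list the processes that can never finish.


SAFE — a valid safe sequence is P1, P4, P5, P3, P8, P2.
Key observation: at P1 the run first touches a limit — (2, 1, 1) against (2, 2, 1), exact on a resource it actually requests.
Verifying each step:
  pool = (2, 2, 1)
  P1: need (2, 1, 1) fits (2, 2, 1); releases (0, 0, 2), pool now (2, 2, 3)
  P4: need (1, 0, 2) fits (2, 2, 3); releases (1, 0, 2), pool now (3, 2, 5)
  P5: need (1, 1, 3) fits (3, 2, 5); releases (0, 0, 2), pool now (3, 2, 7)
  P3: need (3, 0, 5) fits (3, 2, 7); releases (0, 1, 0), pool now (3, 3, 7)
  P8: need (0, 1, 2) fits (3, 3, 7); releases (2, 0, 0), pool now (5, 3, 7)
  P2: need (4, 0, 3) fits (5, 3, 7); releases (2, 0, 0), pool now (7, 3, 7)


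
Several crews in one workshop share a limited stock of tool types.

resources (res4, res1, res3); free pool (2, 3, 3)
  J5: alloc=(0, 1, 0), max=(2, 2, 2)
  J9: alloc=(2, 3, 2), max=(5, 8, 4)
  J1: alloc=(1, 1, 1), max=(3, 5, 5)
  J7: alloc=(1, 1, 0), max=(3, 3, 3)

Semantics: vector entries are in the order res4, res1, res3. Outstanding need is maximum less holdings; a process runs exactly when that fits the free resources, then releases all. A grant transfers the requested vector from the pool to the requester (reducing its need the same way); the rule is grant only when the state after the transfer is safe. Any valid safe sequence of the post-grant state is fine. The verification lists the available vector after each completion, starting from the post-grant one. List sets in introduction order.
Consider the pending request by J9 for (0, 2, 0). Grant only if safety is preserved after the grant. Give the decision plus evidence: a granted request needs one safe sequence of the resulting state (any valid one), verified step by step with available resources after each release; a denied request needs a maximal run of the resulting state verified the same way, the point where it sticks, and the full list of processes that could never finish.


GRANT. The post-grant state is safe; one safe sequence: J5, J7, J9, J1.
Key observation: the transfer keeps a workable pool ((2, 1, 3)); J5 starts the safe sequence.
Check on the post-grant state, step by step:
  pool = (2, 1, 3)
  J5 needs (2, 1, 2) <= (2, 1, 3) -> finishes; pool += (0, 1, 0) = (2, 2, 3)
  J7 needs (2, 2, 3) <= (2, 2, 3) -> finishes; pool += (1, 1, 0) = (3, 3, 3)
  J9 needs (3, 3, 2) <= (3, 3, 3) -> finishes; pool += (2, 5, 2) = (5, 8, 5)
  J1 needs (2, 4, 4) <= (5, 8, 5) -> finishes; pool += (1, 1, 1) = (6, 9, 6)


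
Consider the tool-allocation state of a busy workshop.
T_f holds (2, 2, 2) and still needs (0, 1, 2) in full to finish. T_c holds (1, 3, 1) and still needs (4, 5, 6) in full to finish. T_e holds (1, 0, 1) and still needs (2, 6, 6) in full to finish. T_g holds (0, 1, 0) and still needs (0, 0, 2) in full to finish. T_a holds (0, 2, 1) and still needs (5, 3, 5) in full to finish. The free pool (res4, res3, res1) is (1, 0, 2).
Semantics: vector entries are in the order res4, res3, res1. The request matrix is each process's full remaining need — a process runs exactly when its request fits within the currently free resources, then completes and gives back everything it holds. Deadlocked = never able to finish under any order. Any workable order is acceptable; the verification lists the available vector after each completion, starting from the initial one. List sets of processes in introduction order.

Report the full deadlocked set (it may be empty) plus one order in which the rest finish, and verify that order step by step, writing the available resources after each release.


Deadlocked: T_c, T_e and T_a.
Key observation: once T_g, T_f finish, the pool peaks at (3, 3, 4) — and every remaining process still needs more res1 than that.
The rest can finish in the order T_g, T_f. Step-by-step check:
  pool = (1, 0, 2)
  T_g needs (0, 0, 2) <= (1, 0, 2) -> finishes; pool += (0, 1, 0) = (1, 1, 2)
  T_f needs (0, 1, 2) <= (1, 1, 2) -> finishes; pool += (2, 2, 2) = (3, 3, 4)
None of the blocked processes ever fits:
  blocked: T_c wants (4, 5, 6), pool (3, 3, 4) — not enough res4, res3 and res1
  blocked: T_e wants (2, 6, 6), pool (3, 3, 4) — not enough res3 and res1
  blocked: T_a wants (5, 3, 5), pool (3, 3, 4) — not enough res4 and res1


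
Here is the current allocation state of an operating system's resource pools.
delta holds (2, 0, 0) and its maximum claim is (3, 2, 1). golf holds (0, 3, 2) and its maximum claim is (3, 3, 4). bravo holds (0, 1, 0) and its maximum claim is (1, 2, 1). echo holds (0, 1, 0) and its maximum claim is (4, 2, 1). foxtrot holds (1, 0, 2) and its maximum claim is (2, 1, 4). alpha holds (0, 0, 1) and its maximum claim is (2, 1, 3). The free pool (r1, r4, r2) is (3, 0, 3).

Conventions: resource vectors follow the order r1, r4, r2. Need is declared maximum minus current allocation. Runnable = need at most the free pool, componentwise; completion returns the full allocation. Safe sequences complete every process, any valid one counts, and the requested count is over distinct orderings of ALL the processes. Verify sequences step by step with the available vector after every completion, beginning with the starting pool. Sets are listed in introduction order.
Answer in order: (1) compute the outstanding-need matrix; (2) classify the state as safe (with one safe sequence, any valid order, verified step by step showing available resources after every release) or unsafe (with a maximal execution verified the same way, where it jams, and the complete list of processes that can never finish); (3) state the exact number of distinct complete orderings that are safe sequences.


(1) Need matrix, components ordered r1, r4, r2:
  delta: (1, 2, 1)
  golf: (3, 0, 2)
  bravo: (1, 1, 1)
  echo: (4, 1, 1)
  foxtrot: (1, 1, 2)
  alpha: (2, 1, 2)
(2) SAFE. One safe sequence: golf, delta, bravo, alpha, foxtrot, echo.
Key observation: golf is the earliest step where a requested resource binds exactly: need (3, 0, 2), pool (3, 0, 3) at its turn.
Step-by-step check:
  pool = (3, 0, 3)
  golf needs (3, 0, 2) <= (3, 0, 3) -> finishes; pool += (0, 3, 2) = (3, 3, 5)
  delta needs (1, 2, 1) <= (3, 3, 5) -> finishes; pool += (2, 0, 0) = (5, 3, 5)
  bravo needs (1, 1, 1) <= (5, 3, 5) -> finishes; pool += (0, 1, 0) = (5, 4, 5)
  alpha needs (2, 1, 2) <= (5, 4, 5) -> finishes; pool += (0, 0, 1) = (5, 4, 6)
  foxtrot needs (1, 1, 2) <= (5, 4, 6) -> finishes; pool += (1, 0, 2) = (6, 4, 8)
  echo needs (4, 1, 1) <= (6, 4, 8) -> finishes; pool += (0, 1, 0) = (6, 5, 8)
(3) Exactly 80 of the possible complete orderings are safe sequences.


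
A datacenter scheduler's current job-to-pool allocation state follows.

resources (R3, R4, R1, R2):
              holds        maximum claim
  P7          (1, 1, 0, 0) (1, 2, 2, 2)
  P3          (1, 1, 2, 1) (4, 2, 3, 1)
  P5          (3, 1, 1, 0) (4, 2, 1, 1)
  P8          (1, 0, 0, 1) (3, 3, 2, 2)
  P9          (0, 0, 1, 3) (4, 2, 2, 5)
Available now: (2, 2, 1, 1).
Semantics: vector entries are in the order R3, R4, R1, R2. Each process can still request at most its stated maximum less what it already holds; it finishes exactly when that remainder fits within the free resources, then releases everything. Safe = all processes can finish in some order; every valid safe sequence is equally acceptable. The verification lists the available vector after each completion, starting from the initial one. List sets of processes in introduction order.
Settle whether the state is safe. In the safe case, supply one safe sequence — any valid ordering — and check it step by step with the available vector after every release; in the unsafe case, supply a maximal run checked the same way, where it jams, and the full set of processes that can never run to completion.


The state is SAFE; one workable sequence: P5, P8, P3, P7, P9.
Key observation: P5 is the earliest step where a requested resource binds exactly: need (1, 1, 0, 1), pool (2, 2, 1, 1) at its turn.
Verifying each step:
  pool = (2, 2, 1, 1)
  run P5 (needs (1, 1, 0, 1), free (2, 2, 1, 1)); after release of (3, 1, 1, 0) the pool is (5, 3, 2, 1)
  run P8 (needs (2, 3, 2, 1), free (5, 3, 2, 1)); after release of (1, 0, 0, 1) the pool is (6, 3, 2, 2)
  run P3 (needs (3, 1, 1, 0), free (6, 3, 2, 2)); after release of (1, 1, 2, 1) the pool is (7, 4, 4, 3)
  run P7 (needs (0, 1, 2, 2), free (7, 4, 4, 3)); after release of (1, 1, 0, 0) the pool is (8, 5, 4, 3)
  run P9 (needs (4, 2, 1, 2), free (8, 5, 4, 3)); after release of (0, 0, 1, 3) the pool is (8, 5, 5, 6)


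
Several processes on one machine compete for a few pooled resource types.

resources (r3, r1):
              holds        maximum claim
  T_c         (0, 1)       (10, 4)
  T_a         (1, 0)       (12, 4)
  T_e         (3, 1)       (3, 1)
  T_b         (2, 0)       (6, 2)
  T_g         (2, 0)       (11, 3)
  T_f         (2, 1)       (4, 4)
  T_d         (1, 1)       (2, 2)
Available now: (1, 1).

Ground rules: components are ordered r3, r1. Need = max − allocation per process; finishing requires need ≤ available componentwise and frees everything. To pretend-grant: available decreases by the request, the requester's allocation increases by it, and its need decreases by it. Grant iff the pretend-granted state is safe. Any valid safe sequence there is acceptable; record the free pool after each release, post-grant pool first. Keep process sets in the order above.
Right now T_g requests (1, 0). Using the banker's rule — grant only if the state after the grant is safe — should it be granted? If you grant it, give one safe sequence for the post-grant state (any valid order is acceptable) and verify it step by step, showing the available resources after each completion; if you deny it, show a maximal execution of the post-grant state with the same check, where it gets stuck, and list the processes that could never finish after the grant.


GRANT — the state after the grant stays safe, e.g. via T_e, T_d, T_b, T_f, T_g, T_a, T_c.
Key observation: post-grant, (0, 1) remains, and an order beginning with T_e completes everyone.
Verifying the post-grant state step by step:
  pool = (0, 1)
  T_e: need (0, 0) fits (0, 1); releases (3, 1), pool now (3, 2)
  T_d: need (1, 1) fits (3, 2); releases (1, 1), pool now (4, 3)
  T_b: need (4, 2) fits (4, 3); releases (2, 0), pool now (6, 3)
  T_f: need (2, 3) fits (6, 3); releases (2, 1), pool now (8, 4)
  T_g: need (8, 3) fits (8, 4); releases (3, 0), pool now (11, 4)
  T_a: need (11, 4) fits (11, 4); releases (1, 0), pool now (12, 4)
  T_c: need (10, 3) fits (12, 4); releases (0, 1), pool now (12, 5)


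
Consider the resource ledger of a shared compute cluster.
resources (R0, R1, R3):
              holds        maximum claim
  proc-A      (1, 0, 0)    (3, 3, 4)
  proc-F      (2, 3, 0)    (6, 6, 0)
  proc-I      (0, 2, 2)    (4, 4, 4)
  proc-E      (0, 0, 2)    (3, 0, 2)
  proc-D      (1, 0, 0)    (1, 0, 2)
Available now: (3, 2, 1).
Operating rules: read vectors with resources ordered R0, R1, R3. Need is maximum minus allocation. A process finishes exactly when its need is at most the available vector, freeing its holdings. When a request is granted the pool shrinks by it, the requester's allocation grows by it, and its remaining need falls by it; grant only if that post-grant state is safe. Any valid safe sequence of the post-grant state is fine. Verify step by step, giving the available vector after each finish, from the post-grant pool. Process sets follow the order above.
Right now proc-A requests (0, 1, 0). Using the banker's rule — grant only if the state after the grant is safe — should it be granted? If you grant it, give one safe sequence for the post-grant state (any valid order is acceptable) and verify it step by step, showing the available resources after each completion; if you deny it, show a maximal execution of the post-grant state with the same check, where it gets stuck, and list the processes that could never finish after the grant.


DENY — the pretend-granted state is unsafe.
Key observation: the wall is R1: completing proc-E, proc-D brings the pool only to (4, 1, 3), and all the rest need more.
Pretend the grant happened; the run proc-E, proc-D goes as far as possible. Step-by-step check:
  pool = (3, 1, 1)
  proc-E needs (3, 0, 0) <= (3, 1, 1) -> finishes; pool += (0, 0, 2) = (3, 1, 3)
  proc-D needs (0, 0, 2) <= (3, 1, 3) -> finishes; pool += (1, 0, 0) = (4, 1, 3)
  proc-A still needs (2, 2, 4) but only (4, 1, 3) is free — short on R1 and R3
  proc-F still needs (4, 3, 0) but only (4, 1, 3) is free — short on R1
  proc-I still needs (4, 2, 2) but only (4, 1, 3) is free — short on R1
Processes that could never finish after the grant: proc-A, proc-F and proc-I.


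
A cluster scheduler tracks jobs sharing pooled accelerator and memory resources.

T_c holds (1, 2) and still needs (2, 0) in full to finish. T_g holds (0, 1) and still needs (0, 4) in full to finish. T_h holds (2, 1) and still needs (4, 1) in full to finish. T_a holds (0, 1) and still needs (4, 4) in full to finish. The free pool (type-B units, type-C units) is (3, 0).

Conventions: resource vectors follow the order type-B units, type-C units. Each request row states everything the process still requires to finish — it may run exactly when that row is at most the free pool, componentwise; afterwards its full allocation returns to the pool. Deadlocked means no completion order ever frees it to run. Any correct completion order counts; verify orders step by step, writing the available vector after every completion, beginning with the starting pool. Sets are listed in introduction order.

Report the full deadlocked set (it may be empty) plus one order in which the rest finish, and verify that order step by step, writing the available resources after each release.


Deadlocked: T_g and T_a.
Key observation: the pool after T_c, T_h is (6, 3); every surviving request exceeds it in type-C units, so progress ends there.
A valid finishing order for the others: T_c, T_h. Walking it through:
  pool = (3, 0)
  T_c needs (2, 0) <= (3, 0) -> finishes; pool += (1, 2) = (4, 2)
  T_h needs (4, 1) <= (4, 2) -> finishes; pool += (2, 1) = (6, 3)
None of the blocked processes ever fits:
  T_g cannot run: need (0, 4) vs free (6, 3) (insufficient type-C units)
  T_a cannot run: need (4, 4) vs free (6, 3) (insufficient type-C units)
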